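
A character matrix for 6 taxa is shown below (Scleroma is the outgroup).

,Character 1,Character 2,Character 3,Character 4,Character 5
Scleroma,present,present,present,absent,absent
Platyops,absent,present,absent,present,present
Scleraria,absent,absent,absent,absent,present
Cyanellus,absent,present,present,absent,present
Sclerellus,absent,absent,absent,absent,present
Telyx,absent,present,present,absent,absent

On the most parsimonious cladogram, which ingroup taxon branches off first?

Telyx

Character polarity is set by the outgroup: the derived state is whichever differs from the outgroup's state, so for Character 1, Character 2, Character 3 the derived state is 'absent', and for the remaining characters it is 'present'.
All ingroup taxa share the derived state 'absent' for Character 1; it defines the ingroup but does not resolve relationships within it.
Only Scleraria and Sclerellus show the derived state 'absent' for Character 2, supporting them as a clade.
Only Platyops, Scleraria, and Sclerellus show the derived state 'absent' for Character 3, supporting them as a clade.
Character 4 (derived state 'present') is unique to Platyops (autapomorphy; uninformative for grouping).
Character 5: derived state 'present' in Cyanellus, Platyops, Scleraria, and Sclerellus only — synapomorphy for {Cyanellus, Platyops, Scleraria, Sclerellus}.
Most parsimonious ingroup topology: (((Platyops,(Scleraria,Sclerellus)),Cyanellus),Telyx).
Telyx is sister to the clade containing all other ingroup taxa, so it is the earliest-diverging (most basal) ingroup lineage.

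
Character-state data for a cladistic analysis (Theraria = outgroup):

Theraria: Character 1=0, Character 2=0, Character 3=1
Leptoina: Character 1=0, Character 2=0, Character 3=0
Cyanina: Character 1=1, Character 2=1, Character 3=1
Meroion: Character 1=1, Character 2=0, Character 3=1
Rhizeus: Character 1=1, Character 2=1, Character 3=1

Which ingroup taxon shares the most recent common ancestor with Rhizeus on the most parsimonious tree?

Character polarity is set by the outgroup: the derived state is whichever differs from the outgroup's state, so for Character 3 the derived state is '0', and for the remaining characters it is '1'.
Character 1 (derived state '1') is shared by Cyanina, Meroion, and Rhizeus — a synapomorphy uniting that clade.
Character 2 (derived state '1') is shared by Cyanina and Rhizeus — a synapomorphy uniting that clade.
Character 3: derived state '0' in Leptoina only — an autapomorphy, so it tells us nothing about relationships among taxa.
Most parsimonious ingroup topology: (Leptoina,((Cyanina,Rhizeus),Meroion)).
Rhizeus and Cyanina form a cherry on this tree, so they are sister taxa.

Cyanina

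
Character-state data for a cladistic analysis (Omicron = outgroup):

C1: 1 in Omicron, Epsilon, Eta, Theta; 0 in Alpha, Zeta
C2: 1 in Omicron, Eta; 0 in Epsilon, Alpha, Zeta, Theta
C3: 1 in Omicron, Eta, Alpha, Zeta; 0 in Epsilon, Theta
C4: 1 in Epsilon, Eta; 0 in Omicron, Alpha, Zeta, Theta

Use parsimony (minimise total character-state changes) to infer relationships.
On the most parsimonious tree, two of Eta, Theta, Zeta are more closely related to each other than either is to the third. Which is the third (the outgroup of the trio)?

Eta

Character polarity is set by the outgroup: the derived state is whichever differs from the outgroup's state, so for C1, C2, C3 the derived state is '0', and for the remaining characters it is '1'.
C1 (derived state '0') is shared by Alpha and Zeta — a synapomorphy uniting that clade.
C2 (derived state '0') is shared by Alpha, Epsilon, Theta, and Zeta — a synapomorphy uniting that clade.
C3: derived state '0' in Epsilon and Theta only — synapomorphy for {Epsilon, Theta}.
C4 groups Epsilon and Eta, which is incompatible with the clades supported by the remaining characters; treating it as convergent (homoplasy) costs fewer steps than any alternative tree.
Most parsimonious ingroup topology: (((Epsilon,Theta),(Alpha,Zeta)),Eta).
Theta and Zeta share a more recent common ancestor with each other than either does with Eta, so Eta is the least closely related of the three.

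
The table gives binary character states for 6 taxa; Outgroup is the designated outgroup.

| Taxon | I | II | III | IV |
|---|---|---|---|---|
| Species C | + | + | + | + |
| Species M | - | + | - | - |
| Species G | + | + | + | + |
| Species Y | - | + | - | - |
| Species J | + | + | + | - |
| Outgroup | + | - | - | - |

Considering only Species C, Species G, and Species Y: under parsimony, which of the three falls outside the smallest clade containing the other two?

Species Y

Character polarity is set by the outgroup: the derived state is whichever differs from the outgroup's state, so for I the derived state is '-', and for the remaining characters it is '+'.
I (derived state '-') is shared by Species M and Species Y — a synapomorphy uniting that clade.
II (derived state '+') is shared by all ingroup taxa — unites the whole ingroup.
III (derived state '+') is shared by Species C, Species G, and Species J — a synapomorphy uniting that clade.
Only Species C and Species G show the derived state '+' for IV, supporting them as a clade.
Most parsimonious ingroup topology: (((Species G,Species C),Species J),(Species M,Species Y)).
Species C and Species G share a more recent common ancestor with each other than either does with Species Y, so Species Y is the least closely related of the three.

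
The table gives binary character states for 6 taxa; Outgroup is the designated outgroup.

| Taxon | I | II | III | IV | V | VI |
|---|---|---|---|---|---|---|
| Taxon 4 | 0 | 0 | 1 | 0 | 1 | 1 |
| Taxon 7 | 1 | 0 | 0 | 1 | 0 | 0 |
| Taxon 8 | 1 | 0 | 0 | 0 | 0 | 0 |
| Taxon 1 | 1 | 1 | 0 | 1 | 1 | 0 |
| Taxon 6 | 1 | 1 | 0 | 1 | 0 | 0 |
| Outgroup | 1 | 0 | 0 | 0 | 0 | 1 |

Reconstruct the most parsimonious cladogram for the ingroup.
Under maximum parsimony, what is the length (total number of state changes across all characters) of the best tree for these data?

Character polarity is set by the outgroup: the derived state is whichever differs from the outgroup's state, so for I, VI the derived state is '0', and for the remaining characters it is '1'.
I: derived state '0' in Taxon 4 only — an autapomorphy, so it tells us nothing about relationships among taxa.
II (derived state '1') is shared by Taxon 1 and Taxon 6 — a synapomorphy uniting that clade.
III (derived state '1') is unique to Taxon 4 (autapomorphy; uninformative for grouping).
IV: derived state '1' in Taxon 1, Taxon 6, and Taxon 7 only — synapomorphy for {Taxon 1, Taxon 6, Taxon 7}.
V groups Taxon 1 and Taxon 4, which is incompatible with the clades supported by the remaining characters; treating it as convergent (homoplasy) costs fewer steps than any alternative tree.
VI (derived state '0') is shared by Taxon 1, Taxon 6, Taxon 7, and Taxon 8 — a synapomorphy uniting that clade.
Most parsimonious ingroup topology: ((((Taxon 1,Taxon 6),Taxon 7),Taxon 8),Taxon 4).
Changes per character on this tree: I: 1; II: 1; III: 1; IV: 1; V: 2; VI: 1.
Total = 7.

7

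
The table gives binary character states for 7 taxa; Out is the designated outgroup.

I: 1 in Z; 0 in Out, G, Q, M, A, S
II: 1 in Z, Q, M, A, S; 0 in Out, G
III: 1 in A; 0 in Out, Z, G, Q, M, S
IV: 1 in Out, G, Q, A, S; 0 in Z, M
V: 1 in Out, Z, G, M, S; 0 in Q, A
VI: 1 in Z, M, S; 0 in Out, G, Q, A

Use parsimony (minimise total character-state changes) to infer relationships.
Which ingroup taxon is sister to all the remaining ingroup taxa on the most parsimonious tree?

G

Character polarity is set by the outgroup: the derived state is whichever differs from the outgroup's state, so for IV, V the derived state is '0', and for the remaining characters it is '1'.
I (derived state '1') is unique to Z (autapomorphy; uninformative for grouping).
Only A, M, Q, S, and Z show the derived state '1' for II, supporting them as a clade.
III: derived state '1' in A only — an autapomorphy, so it tells us nothing about relationships among taxa.
Only M and Z show the derived state '0' for IV, supporting them as a clade.
V (derived state '0') is shared by A and Q — a synapomorphy uniting that clade.
Only M, S, and Z show the derived state '1' for VI, supporting them as a clade.
Most parsimonious ingroup topology: ((((Z,M),S),(Q,A)),G).
G is sister to the clade containing all other ingroup taxa, so it is the earliest-diverging (most basal) ingroup lineage.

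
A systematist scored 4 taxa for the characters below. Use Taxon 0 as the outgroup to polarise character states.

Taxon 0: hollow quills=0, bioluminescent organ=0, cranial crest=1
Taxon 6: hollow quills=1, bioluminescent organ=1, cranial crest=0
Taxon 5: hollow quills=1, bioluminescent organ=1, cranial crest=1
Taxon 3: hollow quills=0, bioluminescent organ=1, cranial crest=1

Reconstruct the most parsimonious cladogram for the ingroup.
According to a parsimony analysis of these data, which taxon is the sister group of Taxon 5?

Character polarity is set by the outgroup: the derived state is whichever differs from the outgroup's state, so for cranial crest the derived state is '0', and for the remaining characters it is '1'.
hollow quills: derived state '1' in Taxon 5 and Taxon 6 only — synapomorphy for {Taxon 5, Taxon 6}.
All ingroup taxa share the derived state '1' for bioluminescent organ; it defines the ingroup but does not resolve relationships within it.
cranial crest (derived state '0') is unique to Taxon 6 (autapomorphy; uninformative for grouping).
Most parsimonious ingroup topology: ((Taxon 6,Taxon 5),Taxon 3).
Taxon 5 and Taxon 6 form a cherry on this tree, so they are sister taxa.

Taxon 6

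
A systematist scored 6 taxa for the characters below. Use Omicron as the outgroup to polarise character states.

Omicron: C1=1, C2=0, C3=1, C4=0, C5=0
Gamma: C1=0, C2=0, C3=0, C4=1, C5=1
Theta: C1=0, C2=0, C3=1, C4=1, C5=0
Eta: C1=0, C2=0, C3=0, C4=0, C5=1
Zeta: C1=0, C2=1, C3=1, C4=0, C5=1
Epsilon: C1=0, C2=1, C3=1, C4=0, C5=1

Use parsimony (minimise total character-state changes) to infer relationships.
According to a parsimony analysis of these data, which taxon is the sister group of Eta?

Character polarity is set by the outgroup: the derived state is whichever differs from the outgroup's state, so for C1, C3 the derived state is '0', and for the remaining characters it is '1'.
All ingroup taxa share the derived state '0' for C1; it defines the ingroup but does not resolve relationships within it.
C2: derived state '1' in Epsilon and Zeta only — synapomorphy for {Epsilon, Zeta}.
C3 (derived state '0') is shared by Eta and Gamma — a synapomorphy uniting that clade.
C4 groups Gamma and Theta, which is incompatible with the clades supported by the remaining characters; treating it as convergent (homoplasy) costs fewer steps than any alternative tree.
C5: derived state '1' in Epsilon, Eta, Gamma, and Zeta only — synapomorphy for {Epsilon, Eta, Gamma, Zeta}.
Most parsimonious ingroup topology: (((Gamma,Eta),(Zeta,Epsilon)),Theta).
Eta and Gamma form a cherry on this tree, so they are sister taxa.

Gamma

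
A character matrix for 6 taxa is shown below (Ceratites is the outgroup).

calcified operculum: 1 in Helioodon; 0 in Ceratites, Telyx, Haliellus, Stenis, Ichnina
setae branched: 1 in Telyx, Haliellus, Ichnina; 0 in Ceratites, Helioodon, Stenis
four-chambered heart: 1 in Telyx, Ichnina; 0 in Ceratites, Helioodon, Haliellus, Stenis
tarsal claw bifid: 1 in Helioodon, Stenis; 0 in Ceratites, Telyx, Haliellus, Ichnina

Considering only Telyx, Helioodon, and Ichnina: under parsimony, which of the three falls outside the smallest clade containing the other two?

Helioodon

The outgroup has state '0' for every character, so '1' is the derived state throughout.
calcified operculum (derived state '1') is unique to Helioodon (autapomorphy; uninformative for grouping).
setae branched (derived state '1') is shared by Haliellus, Ichnina, and Telyx — a synapomorphy uniting that clade.
Only Ichnina and Telyx show the derived state '1' for four-chambered heart, supporting them as a clade.
tarsal claw bifid (derived state '1') is shared by Helioodon and Stenis — a synapomorphy uniting that clade.
Most parsimonious ingroup topology: (((Telyx,Ichnina),Haliellus),(Helioodon,Stenis)).
Telyx and Ichnina share a more recent common ancestor with each other than either does with Helioodon, so Helioodon is the least closely related of the three.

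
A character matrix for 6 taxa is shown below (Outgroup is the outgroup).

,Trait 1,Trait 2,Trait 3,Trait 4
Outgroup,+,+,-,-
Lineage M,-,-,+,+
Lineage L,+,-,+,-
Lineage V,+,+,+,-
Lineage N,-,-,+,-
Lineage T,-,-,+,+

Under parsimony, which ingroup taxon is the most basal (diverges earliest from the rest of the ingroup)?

Lineage V

Character polarity is set by the outgroup: the derived state is whichever differs from the outgroup's state, so for Trait 1, Trait 2 the derived state is '-', and for the remaining characters it is '+'.
Only Lineage M, Lineage N, and Lineage T show the derived state '-' for Trait 1, supporting them as a clade.
Trait 2 (derived state '-') is shared by Lineage L, Lineage M, Lineage N, and Lineage T — a synapomorphy uniting that clade.
Trait 3 (derived state '+') is shared by all ingroup taxa — unites the whole ingroup.
Trait 4 (derived state '+') is shared by Lineage M and Lineage T — a synapomorphy uniting that clade.
Most parsimonious ingroup topology: ((((Lineage M,Lineage T),Lineage N),Lineage L),Lineage V).
Lineage V is sister to the clade containing all other ingroup taxa, so it is the earliest-diverging (most basal) ingroup lineage.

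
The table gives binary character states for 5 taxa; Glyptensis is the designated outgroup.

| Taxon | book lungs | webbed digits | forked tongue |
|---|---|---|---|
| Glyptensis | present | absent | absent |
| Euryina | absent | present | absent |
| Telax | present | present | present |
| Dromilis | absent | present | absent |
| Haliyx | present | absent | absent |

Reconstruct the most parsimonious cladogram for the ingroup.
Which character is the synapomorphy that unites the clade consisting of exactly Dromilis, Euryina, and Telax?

webbed digits

Character polarity is set by the outgroup: the derived state is whichever differs from the outgroup's state, so for book lungs the derived state is 'absent', and for the remaining characters it is 'present'.
book lungs: derived state 'absent' in Dromilis and Euryina only — synapomorphy for {Dromilis, Euryina}.
webbed digits (derived state 'present') is shared by Dromilis, Euryina, and Telax — a synapomorphy uniting that clade.
forked tongue (derived state 'present') is unique to Telax (autapomorphy; uninformative for grouping).
Most parsimonious ingroup topology: (((Euryina,Dromilis),Telax),Haliyx).
The clade {Dromilis, Euryina, Telax} is supported by webbed digits: its derived state 'present' occurs in exactly those taxa and in no other taxon (including the outgroup).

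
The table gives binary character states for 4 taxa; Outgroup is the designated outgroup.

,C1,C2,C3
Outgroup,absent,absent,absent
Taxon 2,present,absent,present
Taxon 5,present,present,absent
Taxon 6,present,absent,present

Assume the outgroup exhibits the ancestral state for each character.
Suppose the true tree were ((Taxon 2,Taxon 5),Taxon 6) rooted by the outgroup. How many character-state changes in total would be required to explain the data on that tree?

Map each character onto ((Taxon 2,Taxon 5),Taxon 6) (rooted by Outgroup) and count the minimum state changes it requires (Fitch parsimony):
C1: 1; C2: 1; C3: 2.
Total tree length = 4.

4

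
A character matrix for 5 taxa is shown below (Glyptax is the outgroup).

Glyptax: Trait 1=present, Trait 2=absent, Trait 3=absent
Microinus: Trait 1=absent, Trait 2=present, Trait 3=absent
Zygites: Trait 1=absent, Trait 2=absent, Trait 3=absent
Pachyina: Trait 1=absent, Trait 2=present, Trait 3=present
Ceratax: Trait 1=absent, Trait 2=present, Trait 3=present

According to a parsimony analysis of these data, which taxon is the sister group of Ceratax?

Character polarity is set by the outgroup: the derived state is whichever differs from the outgroup's state, so for Trait 1 the derived state is 'absent', and for the remaining characters it is 'present'.
Trait 1 (derived state 'absent') is shared by all ingroup taxa — unites the whole ingroup.
Trait 2: derived state 'present' in Ceratax, Microinus, and Pachyina only — synapomorphy for {Ceratax, Microinus, Pachyina}.
Trait 3: derived state 'present' in Ceratax and Pachyina only — synapomorphy for {Ceratax, Pachyina}.
Most parsimonious ingroup topology: ((Microinus,(Pachyina,Ceratax)),Zygites).
Ceratax and Pachyina form a cherry on this tree, so they are sister taxa.

Pachyina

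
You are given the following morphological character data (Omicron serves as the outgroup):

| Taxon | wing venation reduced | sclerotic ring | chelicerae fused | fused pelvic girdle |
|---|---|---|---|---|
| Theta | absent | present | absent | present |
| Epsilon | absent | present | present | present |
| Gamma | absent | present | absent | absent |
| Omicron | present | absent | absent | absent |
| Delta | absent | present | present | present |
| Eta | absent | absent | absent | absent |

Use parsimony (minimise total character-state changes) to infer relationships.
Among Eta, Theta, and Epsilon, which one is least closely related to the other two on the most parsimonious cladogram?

Character polarity is set by the outgroup: the derived state is whichever differs from the outgroup's state, so for wing venation reduced the derived state is 'absent', and for the remaining characters it is 'present'.
wing venation reduced (derived state 'absent') is shared by all ingroup taxa — unites the whole ingroup.
sclerotic ring (derived state 'present') is shared by Delta, Epsilon, Gamma, and Theta — a synapomorphy uniting that clade.
chelicerae fused (derived state 'present') is shared by Delta and Epsilon — a synapomorphy uniting that clade.
fused pelvic girdle: derived state 'present' in Delta, Epsilon, and Theta only — synapomorphy for {Delta, Epsilon, Theta}.
Most parsimonious ingroup topology: (((Theta,(Delta,Epsilon)),Gamma),Eta).
Epsilon and Theta share a more recent common ancestor with each other than either does with Eta, so Eta is the least closely related of the three.

Eta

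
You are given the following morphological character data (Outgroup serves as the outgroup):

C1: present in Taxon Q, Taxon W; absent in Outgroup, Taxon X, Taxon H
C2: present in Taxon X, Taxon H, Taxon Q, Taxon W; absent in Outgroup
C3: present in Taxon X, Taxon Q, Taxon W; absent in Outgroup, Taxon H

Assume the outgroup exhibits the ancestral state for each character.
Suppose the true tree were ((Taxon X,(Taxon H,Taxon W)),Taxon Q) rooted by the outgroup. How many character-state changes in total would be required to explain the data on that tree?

Map each character onto ((Taxon X,(Taxon H,Taxon W)),Taxon Q) (rooted by Outgroup) and count the minimum state changes it requires (Fitch parsimony):
C1: 2; C2: 1; C3: 2.
Total tree length = 5.

5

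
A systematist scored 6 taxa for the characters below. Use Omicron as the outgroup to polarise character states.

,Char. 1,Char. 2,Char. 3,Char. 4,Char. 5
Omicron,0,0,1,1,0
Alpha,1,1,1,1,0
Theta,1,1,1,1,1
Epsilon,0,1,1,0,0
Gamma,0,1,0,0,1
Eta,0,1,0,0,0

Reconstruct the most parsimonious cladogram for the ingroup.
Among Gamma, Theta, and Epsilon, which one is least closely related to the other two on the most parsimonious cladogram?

Theta

Character polarity is set by the outgroup: the derived state is whichever differs from the outgroup's state, so for Char. 3, Char. 4 the derived state is '0', and for the remaining characters it is '1'.
Char. 1: derived state '1' in Alpha and Theta only — synapomorphy for {Alpha, Theta}.
Char. 2 (derived state '1') is shared by all ingroup taxa — unites the whole ingroup.
Char. 3: derived state '0' in Eta and Gamma only — synapomorphy for {Eta, Gamma}.
Only Epsilon, Eta, and Gamma show the derived state '0' for Char. 4, supporting them as a clade.
Char. 5 (state '1') occurs in Gamma and Theta but conflicts with the nesting implied by the other characters — most parsimoniously interpreted as homoplasy.
Most parsimonious ingroup topology: ((Alpha,Theta),(Epsilon,(Gamma,Eta))).
Epsilon and Gamma share a more recent common ancestor with each other than either does with Theta, so Theta is the least closely related of the three.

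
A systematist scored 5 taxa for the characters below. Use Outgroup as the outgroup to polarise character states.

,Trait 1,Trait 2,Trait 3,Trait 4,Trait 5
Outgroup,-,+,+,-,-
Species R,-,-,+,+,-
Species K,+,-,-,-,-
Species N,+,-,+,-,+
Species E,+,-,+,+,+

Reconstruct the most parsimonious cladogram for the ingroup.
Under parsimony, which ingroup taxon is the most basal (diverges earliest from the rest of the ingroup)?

Species R

Character polarity is set by the outgroup: the derived state is whichever differs from the outgroup's state, so for Trait 2, Trait 3 the derived state is '-', and for the remaining characters it is '+'.
Trait 1 (derived state '+') is shared by Species E, Species K, and Species N — a synapomorphy uniting that clade.
All ingroup taxa share the derived state '-' for Trait 2; it defines the ingroup but does not resolve relationships within it.
Trait 3 (derived state '-') is unique to Species K (autapomorphy; uninformative for grouping).
Trait 4 groups Species E and Species R, which is incompatible with the clades supported by the remaining characters; treating it as convergent (homoplasy) costs fewer steps than any alternative tree.
Only Species E and Species N show the derived state '+' for Trait 5, supporting them as a clade.
Most parsimonious ingroup topology: (Species R,(Species K,(Species N,Species E))).
Species R is sister to the clade containing all other ingroup taxa, so it is the earliest-diverging (most basal) ingroup lineage.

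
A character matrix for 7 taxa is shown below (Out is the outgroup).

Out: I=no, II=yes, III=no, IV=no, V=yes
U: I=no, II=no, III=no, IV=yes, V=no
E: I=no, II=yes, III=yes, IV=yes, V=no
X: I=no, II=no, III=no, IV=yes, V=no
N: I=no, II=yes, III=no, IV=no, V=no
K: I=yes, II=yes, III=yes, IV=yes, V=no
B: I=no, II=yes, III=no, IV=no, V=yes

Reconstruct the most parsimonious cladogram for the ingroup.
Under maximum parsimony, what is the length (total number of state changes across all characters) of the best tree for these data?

Character polarity is set by the outgroup: the derived state is whichever differs from the outgroup's state, so for II, V the derived state is 'no', and for the remaining characters it is 'yes'.
I (derived state 'yes') is unique to K (autapomorphy; uninformative for grouping).
II: derived state 'no' in U and X only — synapomorphy for {U, X}.
III (derived state 'yes') is shared by E and K — a synapomorphy uniting that clade.
IV: derived state 'yes' in E, K, U, and X only — synapomorphy for {E, K, U, X}.
Only E, K, N, U, and X show the derived state 'no' for V, supporting them as a clade.
Most parsimonious ingroup topology: ((((U,X),(E,K)),N),B).
Changes per character on this tree: I: 1; II: 1; III: 1; IV: 1; V: 1.
Total = 5.

5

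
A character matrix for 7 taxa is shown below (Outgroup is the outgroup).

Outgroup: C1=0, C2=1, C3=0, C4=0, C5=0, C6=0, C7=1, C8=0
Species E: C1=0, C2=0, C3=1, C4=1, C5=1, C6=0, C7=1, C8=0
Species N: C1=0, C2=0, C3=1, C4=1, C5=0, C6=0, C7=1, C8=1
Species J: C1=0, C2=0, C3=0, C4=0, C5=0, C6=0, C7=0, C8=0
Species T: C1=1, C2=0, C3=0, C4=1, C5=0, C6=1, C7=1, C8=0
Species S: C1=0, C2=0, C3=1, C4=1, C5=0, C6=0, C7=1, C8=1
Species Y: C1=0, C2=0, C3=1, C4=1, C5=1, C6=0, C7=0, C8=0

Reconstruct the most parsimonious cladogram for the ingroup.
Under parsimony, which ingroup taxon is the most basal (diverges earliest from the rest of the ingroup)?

Species J

Character polarity is set by the outgroup: the derived state is whichever differs from the outgroup's state, so for C2, C7 the derived state is '0', and for the remaining characters it is '1'.
C1: derived state '1' in Species T only — an autapomorphy, so it tells us nothing about relationships among taxa.
C2 (derived state '0') is shared by all ingroup taxa — unites the whole ingroup.
C3 (derived state '1') is shared by Species E, Species N, Species S, and Species Y — a synapomorphy uniting that clade.
C4: derived state '1' in Species E, Species N, Species S, Species T, and Species Y only — synapomorphy for {Species E, Species N, Species S, Species T, Species Y}.
C5 (derived state '1') is shared by Species E and Species Y — a synapomorphy uniting that clade.
C6: derived state '1' in Species T only — an autapomorphy, so it tells us nothing about relationships among taxa.
C7 (state '0') occurs in Species J and Species Y but conflicts with the nesting implied by the other characters — most parsimoniously interpreted as homoplasy.
Only Species N and Species S show the derived state '1' for C8, supporting them as a clade.
Most parsimonious ingroup topology: ((((Species E,Species Y),(Species N,Species S)),Species T),Species J).
Species J is sister to the clade containing all other ingroup taxa, so it is the earliest-diverging (most basal) ingroup lineage.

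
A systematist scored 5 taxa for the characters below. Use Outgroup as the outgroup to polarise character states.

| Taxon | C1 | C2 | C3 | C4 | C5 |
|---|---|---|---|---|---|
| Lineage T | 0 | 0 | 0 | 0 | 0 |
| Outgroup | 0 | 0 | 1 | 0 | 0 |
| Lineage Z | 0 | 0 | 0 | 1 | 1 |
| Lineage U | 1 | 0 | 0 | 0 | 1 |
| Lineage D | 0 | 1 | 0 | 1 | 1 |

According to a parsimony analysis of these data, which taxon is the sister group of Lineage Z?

Character polarity is set by the outgroup: the derived state is whichever differs from the outgroup's state, so for C3 the derived state is '0', and for the remaining characters it is '1'.
C1 (derived state '1') is unique to Lineage U (autapomorphy; uninformative for grouping).
C2 (derived state '1') is unique to Lineage D (autapomorphy; uninformative for grouping).
C3 (derived state '0') is shared by all ingroup taxa — unites the whole ingroup.
C4: derived state '1' in Lineage D and Lineage Z only — synapomorphy for {Lineage D, Lineage Z}.
Only Lineage D, Lineage U, and Lineage Z show the derived state '1' for C5, supporting them as a clade.
Most parsimonious ingroup topology: (((Lineage Z,Lineage D),Lineage U),Lineage T).
Lineage Z and Lineage D form a cherry on this tree, so they are sister taxa.

Lineage D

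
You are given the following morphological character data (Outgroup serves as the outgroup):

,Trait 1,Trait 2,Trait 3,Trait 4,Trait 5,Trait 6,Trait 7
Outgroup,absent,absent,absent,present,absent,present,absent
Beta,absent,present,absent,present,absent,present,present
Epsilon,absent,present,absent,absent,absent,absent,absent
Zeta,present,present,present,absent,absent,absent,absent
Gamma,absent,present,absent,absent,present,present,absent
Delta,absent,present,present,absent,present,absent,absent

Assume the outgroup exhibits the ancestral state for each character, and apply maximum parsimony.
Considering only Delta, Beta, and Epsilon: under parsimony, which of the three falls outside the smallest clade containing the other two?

Beta

Character polarity is set by the outgroup: the derived state is whichever differs from the outgroup's state, so for Trait 4, Trait 6 the derived state is 'absent', and for the remaining characters it is 'present'.
Trait 1: derived state 'present' in Zeta only — an autapomorphy, so it tells us nothing about relationships among taxa.
All ingroup taxa share the derived state 'present' for Trait 2; it defines the ingroup but does not resolve relationships within it.
Trait 3: derived state 'present' in Delta and Zeta only — synapomorphy for {Delta, Zeta}.
Trait 4: derived state 'absent' in Delta, Epsilon, Gamma, and Zeta only — synapomorphy for {Delta, Epsilon, Gamma, Zeta}.
Trait 5 (state 'present') occurs in Delta and Gamma but conflicts with the nesting implied by the other characters — most parsimoniously interpreted as homoplasy.
Only Delta, Epsilon, and Zeta show the derived state 'absent' for Trait 6, supporting them as a clade.
Trait 7: derived state 'present' in Beta only — an autapomorphy, so it tells us nothing about relationships among taxa.
Most parsimonious ingroup topology: (Beta,((Epsilon,(Zeta,Delta)),Gamma)).
Epsilon and Delta share a more recent common ancestor with each other than either does with Beta, so Beta is the least closely related of the three.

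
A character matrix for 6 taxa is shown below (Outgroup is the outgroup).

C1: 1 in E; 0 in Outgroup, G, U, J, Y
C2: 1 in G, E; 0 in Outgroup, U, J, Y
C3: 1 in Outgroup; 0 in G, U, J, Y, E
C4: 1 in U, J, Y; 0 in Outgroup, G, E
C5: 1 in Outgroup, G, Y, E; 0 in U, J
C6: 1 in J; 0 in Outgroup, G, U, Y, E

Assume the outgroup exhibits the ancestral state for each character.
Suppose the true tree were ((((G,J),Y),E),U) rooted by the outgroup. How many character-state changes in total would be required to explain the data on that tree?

Map each character onto ((((G,J),Y),E),U) (rooted by Outgroup) and count the minimum state changes it requires (Fitch parsimony):
C1: 1; C2: 2; C3: 1; C4: 3; C5: 2; C6: 1.
Total tree length = 10.

10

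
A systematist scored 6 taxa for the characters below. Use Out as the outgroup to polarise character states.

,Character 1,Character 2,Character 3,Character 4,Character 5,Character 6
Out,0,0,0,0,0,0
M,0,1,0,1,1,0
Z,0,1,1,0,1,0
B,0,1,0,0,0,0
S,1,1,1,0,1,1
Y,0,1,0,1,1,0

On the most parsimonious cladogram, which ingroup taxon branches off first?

B

The outgroup has state '0' for every character, so '1' is the derived state throughout.
Character 1 (derived state '1') is unique to S (autapomorphy; uninformative for grouping).
All ingroup taxa share the derived state '1' for Character 2; it defines the ingroup but does not resolve relationships within it.
Only S and Z show the derived state '1' for Character 3, supporting them as a clade.
Character 4: derived state '1' in M and Y only — synapomorphy for {M, Y}.
Only M, S, Y, and Z show the derived state '1' for Character 5, supporting them as a clade.
Character 6 (derived state '1') is unique to S (autapomorphy; uninformative for grouping).
Most parsimonious ingroup topology: (((M,Y),(Z,S)),B).
B is sister to the clade containing all other ingroup taxa, so it is the earliest-diverging (most basal) ingroup lineage.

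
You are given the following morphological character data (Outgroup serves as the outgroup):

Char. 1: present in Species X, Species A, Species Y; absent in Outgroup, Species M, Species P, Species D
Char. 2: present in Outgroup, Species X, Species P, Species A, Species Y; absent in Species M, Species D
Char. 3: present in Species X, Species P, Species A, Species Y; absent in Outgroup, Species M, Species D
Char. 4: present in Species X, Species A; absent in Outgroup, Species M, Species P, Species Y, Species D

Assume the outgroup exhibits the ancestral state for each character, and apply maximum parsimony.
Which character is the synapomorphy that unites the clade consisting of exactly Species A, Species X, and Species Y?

Char. 1

Character polarity is set by the outgroup: the derived state is whichever differs from the outgroup's state, so for Char. 2 the derived state is 'absent', and for the remaining characters it is 'present'.
Char. 1: derived state 'present' in Species A, Species X, and Species Y only — synapomorphy for {Species A, Species X, Species Y}.
Char. 2 (derived state 'absent') is shared by Species D and Species M — a synapomorphy uniting that clade.
Only Species A, Species P, Species X, and Species Y show the derived state 'present' for Char. 3, supporting them as a clade.
Only Species A and Species X show the derived state 'present' for Char. 4, supporting them as a clade.
Most parsimonious ingroup topology: ((((Species X,Species A),Species Y),Species P),(Species M,Species D)).
The clade {Species A, Species X, Species Y} is supported by Char. 1: its derived state 'present' occurs in exactly those taxa and in no other taxon (including the outgroup).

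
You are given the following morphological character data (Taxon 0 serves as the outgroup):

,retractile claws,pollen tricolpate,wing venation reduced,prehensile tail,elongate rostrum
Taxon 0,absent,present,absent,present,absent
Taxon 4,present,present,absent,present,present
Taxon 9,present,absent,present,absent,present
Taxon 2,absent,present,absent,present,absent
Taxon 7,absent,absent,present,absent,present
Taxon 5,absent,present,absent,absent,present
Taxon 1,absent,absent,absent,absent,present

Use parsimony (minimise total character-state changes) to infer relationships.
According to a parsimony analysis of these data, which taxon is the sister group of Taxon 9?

Taxon 7

Character polarity is set by the outgroup: the derived state is whichever differs from the outgroup's state, so for pollen tricolpate, prehensile tail the derived state is 'absent', and for the remaining characters it is 'present'.
retractile claws groups Taxon 4 and Taxon 9, which is incompatible with the clades supported by the remaining characters; treating it as convergent (homoplasy) costs fewer steps than any alternative tree.
pollen tricolpate (derived state 'absent') is shared by Taxon 1, Taxon 7, and Taxon 9 — a synapomorphy uniting that clade.
wing venation reduced (derived state 'present') is shared by Taxon 7 and Taxon 9 — a synapomorphy uniting that clade.
prehensile tail (derived state 'absent') is shared by Taxon 1, Taxon 5, Taxon 7, and Taxon 9 — a synapomorphy uniting that clade.
elongate rostrum: derived state 'present' in Taxon 1, Taxon 4, Taxon 5, Taxon 7, and Taxon 9 only — synapomorphy for {Taxon 1, Taxon 4, Taxon 5, Taxon 7, Taxon 9}.
Most parsimonious ingroup topology: ((Taxon 4,(((Taxon 9,Taxon 7),Taxon 1),Taxon 5)),Taxon 2).
Taxon 9 and Taxon 7 form a cherry on this tree, so they are sister taxa.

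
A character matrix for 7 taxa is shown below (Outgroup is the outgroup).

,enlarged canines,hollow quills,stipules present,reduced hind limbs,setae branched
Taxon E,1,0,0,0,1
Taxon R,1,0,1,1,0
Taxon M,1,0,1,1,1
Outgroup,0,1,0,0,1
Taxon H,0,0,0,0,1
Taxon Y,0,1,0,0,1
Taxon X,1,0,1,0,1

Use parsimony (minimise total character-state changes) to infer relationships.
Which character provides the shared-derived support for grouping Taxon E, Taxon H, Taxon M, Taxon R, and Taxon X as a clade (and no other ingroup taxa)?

Character polarity is set by the outgroup: the derived state is whichever differs from the outgroup's state, so for hollow quills, setae branched the derived state is '0', and for the remaining characters it is '1'.
Only Taxon E, Taxon M, Taxon R, and Taxon X show the derived state '1' for enlarged canines, supporting them as a clade.
hollow quills: derived state '0' in Taxon E, Taxon H, Taxon M, Taxon R, and Taxon X only — synapomorphy for {Taxon E, Taxon H, Taxon M, Taxon R, Taxon X}.
Only Taxon M, Taxon R, and Taxon X show the derived state '1' for stipules present, supporting them as a clade.
Only Taxon M and Taxon R show the derived state '1' for reduced hind limbs, supporting them as a clade.
setae branched (derived state '0') is unique to Taxon R (autapomorphy; uninformative for grouping).
Most parsimonious ingroup topology: (((((Taxon R,Taxon M),Taxon X),Taxon E),Taxon H),Taxon Y).
The clade {Taxon E, Taxon H, Taxon M, Taxon R, Taxon X} is supported by hollow quills: its derived state '0' occurs in exactly those taxa and in no other taxon (including the outgroup).

hollow quills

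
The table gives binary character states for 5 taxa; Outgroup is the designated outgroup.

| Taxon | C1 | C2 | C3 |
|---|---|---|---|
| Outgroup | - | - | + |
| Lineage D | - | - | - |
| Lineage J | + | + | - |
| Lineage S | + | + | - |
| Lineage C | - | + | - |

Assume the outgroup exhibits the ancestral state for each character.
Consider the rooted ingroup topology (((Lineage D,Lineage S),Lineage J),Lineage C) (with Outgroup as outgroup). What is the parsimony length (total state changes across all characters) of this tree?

5

Map each character onto (((Lineage D,Lineage S),Lineage J),Lineage C) (rooted by Outgroup) and count the minimum state changes it requires (Fitch parsimony):
C1: 2; C2: 2; C3: 1.
Total tree length = 5.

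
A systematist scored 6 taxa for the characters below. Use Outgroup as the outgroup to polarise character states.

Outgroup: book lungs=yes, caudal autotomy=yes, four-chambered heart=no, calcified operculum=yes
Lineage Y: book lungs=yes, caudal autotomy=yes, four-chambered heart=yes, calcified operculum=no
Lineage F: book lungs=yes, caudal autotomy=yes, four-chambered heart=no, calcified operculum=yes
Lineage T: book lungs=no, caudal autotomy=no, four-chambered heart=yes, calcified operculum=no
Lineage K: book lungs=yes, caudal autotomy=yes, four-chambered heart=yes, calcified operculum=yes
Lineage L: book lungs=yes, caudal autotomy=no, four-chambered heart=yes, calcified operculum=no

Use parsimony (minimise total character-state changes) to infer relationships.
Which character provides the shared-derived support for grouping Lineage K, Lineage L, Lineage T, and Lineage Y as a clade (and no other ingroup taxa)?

four-chambered heart

Character polarity is set by the outgroup: the derived state is whichever differs from the outgroup's state, so for book lungs, caudal autotomy, calcified operculum the derived state is 'no', and for the remaining characters it is 'yes'.
book lungs: derived state 'no' in Lineage T only — an autapomorphy, so it tells us nothing about relationships among taxa.
caudal autotomy (derived state 'no') is shared by Lineage L and Lineage T — a synapomorphy uniting that clade.
four-chambered heart: derived state 'yes' in Lineage K, Lineage L, Lineage T, and Lineage Y only — synapomorphy for {Lineage K, Lineage L, Lineage T, Lineage Y}.
Only Lineage L, Lineage T, and Lineage Y show the derived state 'no' for calcified operculum, supporting them as a clade.
Most parsimonious ingroup topology: (((Lineage Y,(Lineage T,Lineage L)),Lineage K),Lineage F).
The clade {Lineage K, Lineage L, Lineage T, Lineage Y} is supported by four-chambered heart: its derived state 'yes' occurs in exactly those taxa and in no other taxon (including the outgroup).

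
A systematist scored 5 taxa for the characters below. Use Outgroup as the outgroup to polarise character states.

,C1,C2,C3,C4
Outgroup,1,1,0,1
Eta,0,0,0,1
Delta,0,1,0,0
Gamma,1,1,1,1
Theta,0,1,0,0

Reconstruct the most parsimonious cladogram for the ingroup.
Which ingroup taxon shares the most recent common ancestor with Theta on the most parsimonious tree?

Character polarity is set by the outgroup: the derived state is whichever differs from the outgroup's state, so for C1, C2, C4 the derived state is '0', and for the remaining characters it is '1'.
C1: derived state '0' in Delta, Eta, and Theta only — synapomorphy for {Delta, Eta, Theta}.
C2: derived state '0' in Eta only — an autapomorphy, so it tells us nothing about relationships among taxa.
C3: derived state '1' in Gamma only — an autapomorphy, so it tells us nothing about relationships among taxa.
C4: derived state '0' in Delta and Theta only — synapomorphy for {Delta, Theta}.
Most parsimonious ingroup topology: ((Eta,(Delta,Theta)),Gamma).
Theta and Delta form a cherry on this tree, so they are sister taxa.

Delta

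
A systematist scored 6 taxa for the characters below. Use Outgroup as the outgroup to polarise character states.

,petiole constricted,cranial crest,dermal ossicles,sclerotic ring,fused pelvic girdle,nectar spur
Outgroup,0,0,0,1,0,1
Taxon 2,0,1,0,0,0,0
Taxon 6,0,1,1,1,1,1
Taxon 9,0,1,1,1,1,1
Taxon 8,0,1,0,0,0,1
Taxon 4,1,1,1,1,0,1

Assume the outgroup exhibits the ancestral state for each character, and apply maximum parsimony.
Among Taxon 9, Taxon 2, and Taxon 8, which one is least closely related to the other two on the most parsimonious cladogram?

Taxon 9

Character polarity is set by the outgroup: the derived state is whichever differs from the outgroup's state, so for sclerotic ring, nectar spur the derived state is '0', and for the remaining characters it is '1'.
petiole constricted (derived state '1') is unique to Taxon 4 (autapomorphy; uninformative for grouping).
cranial crest (derived state '1') is shared by all ingroup taxa — unites the whole ingroup.
dermal ossicles (derived state '1') is shared by Taxon 4, Taxon 6, and Taxon 9 — a synapomorphy uniting that clade.
Only Taxon 2 and Taxon 8 show the derived state '0' for sclerotic ring, supporting them as a clade.
fused pelvic girdle: derived state '1' in Taxon 6 and Taxon 9 only — synapomorphy for {Taxon 6, Taxon 9}.
nectar spur: derived state '0' in Taxon 2 only — an autapomorphy, so it tells us nothing about relationships among taxa.
Most parsimonious ingroup topology: ((Taxon 2,Taxon 8),((Taxon 6,Taxon 9),Taxon 4)).
Taxon 2 and Taxon 8 share a more recent common ancestor with each other than either does with Taxon 9, so Taxon 9 is the least closely related of the three.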